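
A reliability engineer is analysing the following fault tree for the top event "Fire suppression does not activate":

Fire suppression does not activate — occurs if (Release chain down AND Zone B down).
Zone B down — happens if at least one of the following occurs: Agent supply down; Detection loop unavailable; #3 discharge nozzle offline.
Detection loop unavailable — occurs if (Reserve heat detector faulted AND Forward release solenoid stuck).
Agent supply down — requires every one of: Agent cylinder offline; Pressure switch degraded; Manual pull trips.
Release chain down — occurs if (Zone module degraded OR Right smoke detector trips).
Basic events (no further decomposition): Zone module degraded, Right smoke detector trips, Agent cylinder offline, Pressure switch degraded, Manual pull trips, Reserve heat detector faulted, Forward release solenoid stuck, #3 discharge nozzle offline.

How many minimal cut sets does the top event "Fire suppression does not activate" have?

6

Release chain down [OR]: union of children's cut sets → 2 cut set(s).
Agent supply down [AND]: one cut set from each child combined → 1 × 1 × 1 = 1 cut set(s).
Detection loop unavailable [AND]: one cut set from each child combined → 1 × 1 = 1 cut set(s).
Zone B down [OR]: union of children's cut sets → 3 cut set(s).
Fire suppression does not activate [AND]: one cut set from each child combined → 2 × 3 = 6 cut set(s).
Minimal cut sets: {Agent cylinder offline, Manual pull trips, Pressure switch degraded, Zone module degraded}; {Forward release solenoid stuck, Reserve heat detector faulted, Zone module degraded}; {#3 discharge nozzle offline, Zone module degraded}; {Agent cylinder offline, Manual pull trips, Pressure switch degraded, Right smoke detector trips}; {Forward release solenoid stuck, Reserve heat detector faulted, Right smoke detector trips}; {#3 discharge nozzle offline, Right smoke detector trips}.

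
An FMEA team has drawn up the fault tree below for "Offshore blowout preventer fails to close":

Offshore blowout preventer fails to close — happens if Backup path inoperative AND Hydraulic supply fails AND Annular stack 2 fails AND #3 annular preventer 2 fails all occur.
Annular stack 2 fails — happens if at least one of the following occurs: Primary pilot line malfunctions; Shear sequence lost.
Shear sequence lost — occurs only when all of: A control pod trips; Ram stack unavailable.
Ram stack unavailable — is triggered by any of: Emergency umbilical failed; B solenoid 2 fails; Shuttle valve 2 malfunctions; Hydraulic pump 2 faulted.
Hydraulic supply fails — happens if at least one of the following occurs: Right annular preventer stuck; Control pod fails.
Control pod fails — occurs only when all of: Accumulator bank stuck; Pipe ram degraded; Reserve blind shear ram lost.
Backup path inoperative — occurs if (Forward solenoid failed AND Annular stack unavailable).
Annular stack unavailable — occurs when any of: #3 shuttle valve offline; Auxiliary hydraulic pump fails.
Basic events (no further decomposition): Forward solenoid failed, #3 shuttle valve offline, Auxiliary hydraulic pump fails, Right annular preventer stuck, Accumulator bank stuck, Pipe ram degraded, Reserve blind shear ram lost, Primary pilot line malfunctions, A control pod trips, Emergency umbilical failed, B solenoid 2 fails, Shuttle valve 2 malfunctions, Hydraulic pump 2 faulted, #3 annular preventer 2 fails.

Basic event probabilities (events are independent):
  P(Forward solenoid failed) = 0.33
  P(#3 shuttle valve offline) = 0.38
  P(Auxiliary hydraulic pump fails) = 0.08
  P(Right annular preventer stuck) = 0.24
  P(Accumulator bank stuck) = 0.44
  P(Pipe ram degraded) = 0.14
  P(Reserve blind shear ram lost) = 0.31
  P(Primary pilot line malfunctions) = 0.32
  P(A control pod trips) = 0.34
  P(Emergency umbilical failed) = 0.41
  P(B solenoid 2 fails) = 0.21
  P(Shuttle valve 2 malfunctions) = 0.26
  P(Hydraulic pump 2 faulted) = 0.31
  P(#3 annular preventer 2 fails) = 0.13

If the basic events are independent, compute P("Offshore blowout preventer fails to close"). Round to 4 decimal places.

0.0023

P(Annular stack unavailable) [OR] = 1 − (1−0.38) × (1−0.08) = 0.429600
P(Backup path inoperative) [AND] = 0.33 × 0.429600 = 0.141768
P(Control pod fails) [AND] = 0.44 × 0.14 × 0.31 = 0.019096
P(Hydraulic supply fails) [OR] = 1 − (1−0.24) × (1−0.019096) = 0.254513
P(Ram stack unavailable) [OR] = 1 − (1−0.41) × (1−0.21) × (1−0.26) × (1−0.31) = 0.762009
P(Shear sequence lost) [AND] = 0.34 × 0.762009 = 0.259083
P(Annular stack 2 fails) [OR] = 1 − (1−0.32) × (1−0.259083) = 0.496176
P(Offshore blowout preventer fails to close) [AND] = 0.141768 × 0.254513 × 0.496176 × 0.13 = 0.002327
Rounded to 4 decimal places: P(Offshore blowout preventer fails to close) ≈ 0.0023.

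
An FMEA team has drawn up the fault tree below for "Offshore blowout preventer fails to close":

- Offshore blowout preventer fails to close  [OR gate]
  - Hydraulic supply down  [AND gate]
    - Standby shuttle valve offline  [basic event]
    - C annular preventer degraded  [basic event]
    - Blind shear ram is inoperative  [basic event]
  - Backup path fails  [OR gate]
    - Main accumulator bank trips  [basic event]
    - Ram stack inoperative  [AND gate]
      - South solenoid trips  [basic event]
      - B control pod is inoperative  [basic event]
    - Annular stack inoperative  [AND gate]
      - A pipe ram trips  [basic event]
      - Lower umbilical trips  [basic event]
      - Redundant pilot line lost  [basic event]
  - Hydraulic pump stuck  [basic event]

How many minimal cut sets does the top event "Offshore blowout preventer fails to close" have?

5

Hydraulic supply down [AND]: one cut set from each child combined → 1 × 1 × 1 = 1 cut set(s).
Ram stack inoperative [AND]: one cut set from each child combined → 1 × 1 = 1 cut set(s).
Annular stack inoperative [AND]: one cut set from each child combined → 1 × 1 × 1 = 1 cut set(s).
Backup path fails [OR]: union of children's cut sets → 3 cut set(s).
Offshore blowout preventer fails to close [OR]: union of children's cut sets → 5 cut set(s).
Minimal cut sets: {Blind shear ram is inoperative, C annular preventer degraded, Standby shuttle valve offline}; {Main accumulator bank trips}; {B control pod is inoperative, South solenoid trips}; {A pipe ram trips, Lower umbilical trips, Redundant pilot line lost}; {Hydraulic pump stuck}.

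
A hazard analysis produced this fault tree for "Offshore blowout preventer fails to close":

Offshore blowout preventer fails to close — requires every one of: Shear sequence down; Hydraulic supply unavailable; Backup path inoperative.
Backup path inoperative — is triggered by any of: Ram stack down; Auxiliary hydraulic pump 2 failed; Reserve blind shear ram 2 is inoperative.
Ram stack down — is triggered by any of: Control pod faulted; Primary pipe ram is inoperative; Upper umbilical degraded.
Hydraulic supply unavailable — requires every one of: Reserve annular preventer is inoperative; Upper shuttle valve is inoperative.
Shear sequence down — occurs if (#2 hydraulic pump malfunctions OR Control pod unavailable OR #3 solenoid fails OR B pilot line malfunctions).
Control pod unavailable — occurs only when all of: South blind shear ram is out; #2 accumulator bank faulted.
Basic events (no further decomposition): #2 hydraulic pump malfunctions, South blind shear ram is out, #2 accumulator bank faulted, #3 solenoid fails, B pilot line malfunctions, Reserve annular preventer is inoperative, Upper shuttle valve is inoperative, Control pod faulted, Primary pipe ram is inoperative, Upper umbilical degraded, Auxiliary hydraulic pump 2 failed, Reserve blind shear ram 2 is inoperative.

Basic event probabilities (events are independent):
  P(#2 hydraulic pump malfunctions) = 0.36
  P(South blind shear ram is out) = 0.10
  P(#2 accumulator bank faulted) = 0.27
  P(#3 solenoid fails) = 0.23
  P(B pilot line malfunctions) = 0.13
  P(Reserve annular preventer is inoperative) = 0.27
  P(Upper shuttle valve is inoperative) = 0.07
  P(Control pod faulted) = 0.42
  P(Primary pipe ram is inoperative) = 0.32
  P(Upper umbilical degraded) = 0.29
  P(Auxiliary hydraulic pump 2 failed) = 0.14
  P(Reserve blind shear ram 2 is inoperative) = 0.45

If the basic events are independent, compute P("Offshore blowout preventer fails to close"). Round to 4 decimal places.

0.0096

P(Control pod unavailable) [AND] = 0.10 × 0.27 = 0.027000
P(Shear sequence down) [OR] = 1 − (1−0.36) × (1−0.027000) × (1−0.23) × (1−0.13) = 0.582840
P(Hydraulic supply unavailable) [AND] = 0.27 × 0.07 = 0.018900
P(Ram stack down) [OR] = 1 − (1−0.42) × (1−0.32) × (1−0.29) = 0.719976
P(Backup path inoperative) [OR] = 1 − (1−0.719976) × (1−0.14) × (1−0.45) = 0.867549
P(Offshore blowout preventer fails to close) [AND] = 0.582840 × 0.018900 × 0.867549 = 0.009557
Rounded to 4 decimal places: P(Offshore blowout preventer fails to close) ≈ 0.0096.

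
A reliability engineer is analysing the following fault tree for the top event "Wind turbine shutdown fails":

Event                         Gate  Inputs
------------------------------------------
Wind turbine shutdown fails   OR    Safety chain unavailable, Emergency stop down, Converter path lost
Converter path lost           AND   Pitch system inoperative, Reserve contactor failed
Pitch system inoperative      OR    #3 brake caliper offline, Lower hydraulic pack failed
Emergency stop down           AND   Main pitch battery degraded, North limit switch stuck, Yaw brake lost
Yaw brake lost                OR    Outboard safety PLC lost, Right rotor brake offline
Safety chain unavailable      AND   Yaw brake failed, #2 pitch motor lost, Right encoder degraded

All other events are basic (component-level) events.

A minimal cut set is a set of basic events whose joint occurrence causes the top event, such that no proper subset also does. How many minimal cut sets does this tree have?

5

Safety chain unavailable [AND]: one cut set from each child combined → 1 × 1 × 1 = 1 cut set(s).
Yaw brake lost [OR]: union of children's cut sets → 2 cut set(s).
Emergency stop down [AND]: one cut set from each child combined → 1 × 1 × 2 = 2 cut set(s).
Pitch system inoperative [OR]: union of children's cut sets → 2 cut set(s).
Converter path lost [AND]: one cut set from each child combined → 2 × 1 = 2 cut set(s).
Wind turbine shutdown fails [OR]: union of children's cut sets → 5 cut set(s).
Minimal cut sets: {#2 pitch motor lost, Right encoder degraded, Yaw brake failed}; {Main pitch battery degraded, North limit switch stuck, Outboard safety PLC lost}; {Main pitch battery degraded, North limit switch stuck, Right rotor brake offline}; {#3 brake caliper offline, Reserve contactor failed}; {Lower hydraulic pack failed, Reserve contactor failed}.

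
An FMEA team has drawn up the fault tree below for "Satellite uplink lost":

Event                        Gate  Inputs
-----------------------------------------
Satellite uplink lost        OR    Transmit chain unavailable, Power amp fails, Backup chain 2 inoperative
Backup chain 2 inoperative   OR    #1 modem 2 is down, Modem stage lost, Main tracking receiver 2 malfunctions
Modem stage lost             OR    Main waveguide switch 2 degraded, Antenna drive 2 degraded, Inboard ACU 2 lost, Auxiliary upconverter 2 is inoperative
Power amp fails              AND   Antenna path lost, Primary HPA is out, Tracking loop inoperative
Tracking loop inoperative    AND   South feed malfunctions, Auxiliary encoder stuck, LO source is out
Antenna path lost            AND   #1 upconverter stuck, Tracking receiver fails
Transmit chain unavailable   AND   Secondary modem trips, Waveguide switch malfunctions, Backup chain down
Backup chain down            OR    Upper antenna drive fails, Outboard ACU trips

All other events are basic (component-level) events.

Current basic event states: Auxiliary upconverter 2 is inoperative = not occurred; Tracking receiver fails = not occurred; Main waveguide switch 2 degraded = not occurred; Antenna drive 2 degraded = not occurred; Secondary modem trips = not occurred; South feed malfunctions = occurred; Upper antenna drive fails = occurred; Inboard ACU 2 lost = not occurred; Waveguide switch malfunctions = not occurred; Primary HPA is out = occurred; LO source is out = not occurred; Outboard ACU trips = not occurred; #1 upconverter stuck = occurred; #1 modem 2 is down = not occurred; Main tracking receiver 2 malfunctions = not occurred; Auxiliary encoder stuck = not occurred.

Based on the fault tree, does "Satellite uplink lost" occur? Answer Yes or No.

Backup chain down [OR]: Upper antenna drive fails=occurs, Outboard ACU trips=not → at least one input occurs → occurs.
Transmit chain unavailable [AND]: Secondary modem trips=not, Waveguide switch malfunctions=not, Backup chain down=occurs → not all inputs occur → does not occur.
Antenna path lost [AND]: #1 upconverter stuck=occurs, Tracking receiver fails=not → not all inputs occur → does not occur.
Tracking loop inoperative [AND]: South feed malfunctions=occurs, Auxiliary encoder stuck=not, LO source is out=not → not all inputs occur → does not occur.
Power amp fails [AND]: Antenna path lost=not, Primary HPA is out=occurs, Tracking loop inoperative=not → not all inputs occur → does not occur.
Modem stage lost [OR]: Main waveguide switch 2 degraded=not, Antenna drive 2 degraded=not, Inboard ACU 2 lost=not, Auxiliary upconverter 2 is inoperative=not → no input occurs → does not occur.
Backup chain 2 inoperative [OR]: #1 modem 2 is down=not, Modem stage lost=not, Main tracking receiver 2 malfunctions=not → no input occurs → does not occur.
Satellite uplink lost [OR]: Transmit chain unavailable=not, Power amp fails=not, Backup chain 2 inoperative=not → no input occurs → does not occur.

No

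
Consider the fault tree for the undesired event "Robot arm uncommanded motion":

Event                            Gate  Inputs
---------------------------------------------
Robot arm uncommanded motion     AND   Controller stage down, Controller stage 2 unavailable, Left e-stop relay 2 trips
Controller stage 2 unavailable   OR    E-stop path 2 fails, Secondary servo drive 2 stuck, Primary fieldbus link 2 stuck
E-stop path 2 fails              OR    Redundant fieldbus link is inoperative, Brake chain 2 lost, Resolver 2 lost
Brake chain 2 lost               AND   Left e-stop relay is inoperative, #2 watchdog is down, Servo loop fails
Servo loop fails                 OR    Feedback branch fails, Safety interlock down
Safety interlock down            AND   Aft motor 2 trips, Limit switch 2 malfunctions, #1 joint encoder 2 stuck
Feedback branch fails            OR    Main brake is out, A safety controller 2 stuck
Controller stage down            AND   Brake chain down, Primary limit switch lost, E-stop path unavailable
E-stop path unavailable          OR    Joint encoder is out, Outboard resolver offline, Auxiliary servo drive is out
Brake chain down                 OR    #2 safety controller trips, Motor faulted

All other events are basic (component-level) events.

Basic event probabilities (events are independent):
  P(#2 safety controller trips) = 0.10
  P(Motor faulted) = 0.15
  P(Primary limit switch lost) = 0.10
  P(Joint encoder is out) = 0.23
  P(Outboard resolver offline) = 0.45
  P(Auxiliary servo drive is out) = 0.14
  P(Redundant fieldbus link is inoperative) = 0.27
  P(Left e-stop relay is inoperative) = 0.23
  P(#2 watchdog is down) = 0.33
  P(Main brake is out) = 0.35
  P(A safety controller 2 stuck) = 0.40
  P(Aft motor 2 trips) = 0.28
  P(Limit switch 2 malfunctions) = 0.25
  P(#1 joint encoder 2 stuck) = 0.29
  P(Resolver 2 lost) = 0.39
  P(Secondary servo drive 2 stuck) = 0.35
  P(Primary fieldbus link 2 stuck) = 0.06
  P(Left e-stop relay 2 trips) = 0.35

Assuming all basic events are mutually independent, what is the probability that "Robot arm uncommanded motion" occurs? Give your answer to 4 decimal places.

P(Brake chain down) [OR] = 1 − (1−0.10) × (1−0.15) = 0.235000
P(E-stop path unavailable) [OR] = 1 − (1−0.23) × (1−0.45) × (1−0.14) = 0.635790
P(Controller stage down) [AND] = 0.235000 × 0.10 × 0.635790 = 0.014941
P(Feedback branch fails) [OR] = 1 − (1−0.35) × (1−0.40) = 0.610000
P(Safety interlock down) [AND] = 0.28 × 0.25 × 0.29 = 0.020300
P(Servo loop fails) [OR] = 1 − (1−0.610000) × (1−0.020300) = 0.617917
P(Brake chain 2 lost) [AND] = 0.23 × 0.33 × 0.617917 = 0.046900
P(E-stop path 2 fails) [OR] = 1 − (1−0.27) × (1−0.046900) × (1−0.39) = 0.575585
P(Controller stage 2 unavailable) [OR] = 1 − (1−0.575585) × (1−0.35) × (1−0.06) = 0.740682
P(Robot arm uncommanded motion) [AND] = 0.014941 × 0.740682 × 0.35 = 0.003873
Rounded to 4 decimal places: P(Robot arm uncommanded motion) ≈ 0.0039.

0.0039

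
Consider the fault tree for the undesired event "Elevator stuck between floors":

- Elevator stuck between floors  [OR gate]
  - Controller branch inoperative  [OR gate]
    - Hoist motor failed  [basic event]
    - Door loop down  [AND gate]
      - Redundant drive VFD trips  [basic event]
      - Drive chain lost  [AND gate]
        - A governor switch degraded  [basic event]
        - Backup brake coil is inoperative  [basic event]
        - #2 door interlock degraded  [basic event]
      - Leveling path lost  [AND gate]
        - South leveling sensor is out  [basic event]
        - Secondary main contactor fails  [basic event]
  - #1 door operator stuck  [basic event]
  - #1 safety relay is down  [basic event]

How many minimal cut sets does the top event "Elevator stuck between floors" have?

Drive chain lost [AND]: one cut set from each child combined → 1 × 1 × 1 = 1 cut set(s).
Leveling path lost [AND]: one cut set from each child combined → 1 × 1 = 1 cut set(s).
Door loop down [AND]: one cut set from each child combined → 1 × 1 × 1 = 1 cut set(s).
Controller branch inoperative [OR]: union of children's cut sets → 2 cut set(s).
Elevator stuck between floors [OR]: union of children's cut sets → 4 cut set(s).
Minimal cut sets: {Hoist motor failed}; {#2 door interlock degraded, A governor switch degraded, Backup brake coil is inoperative, Redundant drive VFD trips, Secondary main contactor fails, South leveling sensor is out}; {#1 door operator stuck}; {#1 safety relay is down}.

4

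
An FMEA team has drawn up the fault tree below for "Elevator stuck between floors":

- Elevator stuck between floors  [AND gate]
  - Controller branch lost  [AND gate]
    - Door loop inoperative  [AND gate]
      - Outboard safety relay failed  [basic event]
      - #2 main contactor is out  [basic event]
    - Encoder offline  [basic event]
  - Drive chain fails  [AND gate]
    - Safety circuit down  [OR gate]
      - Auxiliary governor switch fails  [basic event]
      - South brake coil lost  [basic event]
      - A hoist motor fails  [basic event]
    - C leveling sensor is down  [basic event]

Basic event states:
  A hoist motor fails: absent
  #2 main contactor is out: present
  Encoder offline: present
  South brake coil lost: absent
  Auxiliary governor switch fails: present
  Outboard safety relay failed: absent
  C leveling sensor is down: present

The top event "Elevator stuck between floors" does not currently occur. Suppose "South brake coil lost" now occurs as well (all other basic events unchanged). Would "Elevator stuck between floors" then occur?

Counterfactual: set "South brake coil lost" to occurred.
Door loop inoperative [AND]: Outboard safety relay failed=not, #2 main contactor is out=occurs → not all inputs occur → does not occur.
Controller branch lost [AND]: Door loop inoperative=not, Encoder offline=occurs → not all inputs occur → does not occur.
Safety circuit down [OR]: Auxiliary governor switch fails=occurs, South brake coil lost=occurs, A hoist motor fails=not → at least one input occurs → occurs.
Drive chain fails [AND]: Safety circuit down=occurs, C leveling sensor is down=occurs → all inputs occur → occurs.
Elevator stuck between floors [AND]: Controller branch lost=not, Drive chain fails=occurs → not all inputs occur → does not occur.

No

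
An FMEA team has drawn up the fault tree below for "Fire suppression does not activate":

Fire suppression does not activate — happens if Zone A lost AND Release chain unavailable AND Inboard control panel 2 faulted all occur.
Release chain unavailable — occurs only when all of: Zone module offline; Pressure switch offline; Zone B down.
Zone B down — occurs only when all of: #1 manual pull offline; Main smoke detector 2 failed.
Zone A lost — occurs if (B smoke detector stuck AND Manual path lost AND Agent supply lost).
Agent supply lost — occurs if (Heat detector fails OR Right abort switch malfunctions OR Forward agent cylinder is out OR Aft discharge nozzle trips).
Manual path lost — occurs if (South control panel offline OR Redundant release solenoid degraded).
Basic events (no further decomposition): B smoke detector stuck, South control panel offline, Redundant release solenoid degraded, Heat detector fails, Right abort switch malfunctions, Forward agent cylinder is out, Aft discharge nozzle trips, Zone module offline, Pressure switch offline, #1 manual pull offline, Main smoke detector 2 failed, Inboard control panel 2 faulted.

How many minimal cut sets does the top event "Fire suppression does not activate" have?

Manual path lost [OR]: union of children's cut sets → 2 cut set(s).
Agent supply lost [OR]: union of children's cut sets → 4 cut set(s).
Zone A lost [AND]: one cut set from each child combined → 1 × 2 × 4 = 8 cut set(s).
Zone B down [AND]: one cut set from each child combined → 1 × 1 = 1 cut set(s).
Release chain unavailable [AND]: one cut set from each child combined → 1 × 1 × 1 = 1 cut set(s).
Fire suppression does not activate [AND]: one cut set from each child combined → 8 × 1 × 1 = 8 cut set(s).
Minimal cut sets: {#1 manual pull offline, B smoke detector stuck, Heat detector fails, Inboard control panel 2 faulted, Main smoke detector 2 failed, Pressure switch offline, South control panel offline, Zone module offline}; {#1 manual pull offline, B smoke detector stuck, Inboard control panel 2 faulted, Main smoke detector 2 failed, Pressure switch offline, Right abort switch malfunctions, South control panel offline, Zone module offline}; {#1 manual pull offline, B smoke detector stuck, Forward agent cylinder is out, Inboard control panel 2 faulted, Main smoke detector 2 failed, Pressure switch offline, South control panel offline, Zone module offline}; {#1 manual pull offline, Aft discharge nozzle trips, B smoke detector stuck, Inboard control panel 2 faulted, Main smoke detector 2 failed, Pressure switch offline, South control panel offline, Zone module offline}; {#1 manual pull offline, B smoke detector stuck, Heat detector fails, Inboard control panel 2 faulted, Main smoke detector 2 failed, Pressure switch offline, Redundant release solenoid degraded, Zone module offline}; {#1 manual pull offline, B smoke detector stuck, Inboard control panel 2 faulted, Main smoke detector 2 failed, Pressure switch offline, Redundant release solenoid degraded, Right abort switch malfunctions, Zone module offline}; {#1 manual pull offline, B smoke detector stuck, Forward agent cylinder is out, Inboard control panel 2 faulted, Main smoke detector 2 failed, Pressure switch offline, Redundant release solenoid degraded, Zone module offline}; {#1 manual pull offline, Aft discharge nozzle trips, B smoke detector stuck, Inboard control panel 2 faulted, Main smoke detector 2 failed, Pressure switch offline, Redundant release solenoid degraded, Zone module offline}.

8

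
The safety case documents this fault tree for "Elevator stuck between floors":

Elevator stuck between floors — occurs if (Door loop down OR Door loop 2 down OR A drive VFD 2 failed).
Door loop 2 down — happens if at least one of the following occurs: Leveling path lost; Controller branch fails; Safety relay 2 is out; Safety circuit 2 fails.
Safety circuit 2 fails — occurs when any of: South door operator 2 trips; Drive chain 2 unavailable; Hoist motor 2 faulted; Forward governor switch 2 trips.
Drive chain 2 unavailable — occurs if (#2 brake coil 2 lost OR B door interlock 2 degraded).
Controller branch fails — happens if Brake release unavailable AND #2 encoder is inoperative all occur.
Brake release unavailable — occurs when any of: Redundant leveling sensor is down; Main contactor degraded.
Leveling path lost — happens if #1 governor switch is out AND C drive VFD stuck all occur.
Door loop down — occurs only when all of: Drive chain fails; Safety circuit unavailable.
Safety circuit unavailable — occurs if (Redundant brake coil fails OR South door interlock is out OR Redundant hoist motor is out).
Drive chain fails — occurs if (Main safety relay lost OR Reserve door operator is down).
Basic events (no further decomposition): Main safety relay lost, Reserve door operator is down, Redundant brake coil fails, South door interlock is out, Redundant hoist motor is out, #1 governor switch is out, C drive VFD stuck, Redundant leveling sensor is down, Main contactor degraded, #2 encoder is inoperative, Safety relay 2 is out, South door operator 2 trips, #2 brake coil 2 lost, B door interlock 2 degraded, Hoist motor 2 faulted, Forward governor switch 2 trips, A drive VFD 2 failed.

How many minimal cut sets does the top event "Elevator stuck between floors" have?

16

Drive chain fails [OR]: union of children's cut sets → 2 cut set(s).
Safety circuit unavailable [OR]: union of children's cut sets → 3 cut set(s).
Door loop down [AND]: one cut set from each child combined → 2 × 3 = 6 cut set(s).
Leveling path lost [AND]: one cut set from each child combined → 1 × 1 = 1 cut set(s).
Brake release unavailable [OR]: union of children's cut sets → 2 cut set(s).
Controller branch fails [AND]: one cut set from each child combined → 2 × 1 = 2 cut set(s).
Drive chain 2 unavailable [OR]: union of children's cut sets → 2 cut set(s).
Safety circuit 2 fails [OR]: union of children's cut sets → 5 cut set(s).
Door loop 2 down [OR]: union of children's cut sets → 9 cut set(s).
Elevator stuck between floors [OR]: union of children's cut sets → 16 cut set(s).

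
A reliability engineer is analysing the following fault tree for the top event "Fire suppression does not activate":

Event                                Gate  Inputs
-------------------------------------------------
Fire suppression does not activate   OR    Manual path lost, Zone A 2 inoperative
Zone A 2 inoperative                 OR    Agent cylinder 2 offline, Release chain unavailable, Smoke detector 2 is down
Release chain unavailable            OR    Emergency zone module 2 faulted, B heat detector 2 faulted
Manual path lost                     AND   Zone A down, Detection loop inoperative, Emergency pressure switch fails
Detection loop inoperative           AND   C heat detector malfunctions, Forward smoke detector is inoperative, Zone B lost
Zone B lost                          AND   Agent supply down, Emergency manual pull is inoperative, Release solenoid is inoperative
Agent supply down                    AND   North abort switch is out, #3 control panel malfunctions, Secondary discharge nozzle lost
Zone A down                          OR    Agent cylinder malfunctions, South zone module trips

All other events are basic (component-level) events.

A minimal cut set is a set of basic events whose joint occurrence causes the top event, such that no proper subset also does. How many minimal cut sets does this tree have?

Zone A down [OR]: union of children's cut sets → 2 cut set(s).
Agent supply down [AND]: one cut set from each child combined → 1 × 1 × 1 = 1 cut set(s).
Zone B lost [AND]: one cut set from each child combined → 1 × 1 × 1 = 1 cut set(s).
Detection loop inoperative [AND]: one cut set from each child combined → 1 × 1 × 1 = 1 cut set(s).
Manual path lost [AND]: one cut set from each child combined → 2 × 1 × 1 = 2 cut set(s).
Release chain unavailable [OR]: union of children's cut sets → 2 cut set(s).
Zone A 2 inoperative [OR]: union of children's cut sets → 4 cut set(s).
Fire suppression does not activate [OR]: union of children's cut sets → 6 cut set(s).
Minimal cut sets: {#3 control panel malfunctions, Agent cylinder malfunctions, C heat detector malfunctions, Emergency manual pull is inoperative, Emergency pressure switch fails, Forward smoke detector is inoperative, North abort switch is out, Release solenoid is inoperative, Secondary discharge nozzle lost}; {#3 control panel malfunctions, C heat detector malfunctions, Emergency manual pull is inoperative, Emergency pressure switch fails, Forward smoke detector is inoperative, North abort switch is out, Release solenoid is inoperative, Secondary discharge nozzle lost, South zone module trips}; {Agent cylinder 2 offline}; {Emergency zone module 2 faulted}; {B heat detector 2 faulted}; {Smoke detector 2 is down}.

6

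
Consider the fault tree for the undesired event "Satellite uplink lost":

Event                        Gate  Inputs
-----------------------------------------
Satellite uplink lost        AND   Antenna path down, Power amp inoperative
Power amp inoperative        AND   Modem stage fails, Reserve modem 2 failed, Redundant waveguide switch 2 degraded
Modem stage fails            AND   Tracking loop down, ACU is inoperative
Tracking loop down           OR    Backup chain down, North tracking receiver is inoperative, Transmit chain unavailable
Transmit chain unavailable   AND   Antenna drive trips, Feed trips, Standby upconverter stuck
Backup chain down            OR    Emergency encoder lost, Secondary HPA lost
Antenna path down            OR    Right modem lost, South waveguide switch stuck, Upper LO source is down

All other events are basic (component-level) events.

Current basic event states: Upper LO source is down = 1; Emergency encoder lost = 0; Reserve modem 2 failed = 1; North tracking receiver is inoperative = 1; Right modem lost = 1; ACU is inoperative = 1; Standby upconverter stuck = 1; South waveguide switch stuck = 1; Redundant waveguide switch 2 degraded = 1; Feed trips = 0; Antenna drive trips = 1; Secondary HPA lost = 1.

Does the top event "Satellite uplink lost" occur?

Yes

Antenna path down [OR]: Right modem lost=occurs, South waveguide switch stuck=occurs, Upper LO source is down=occurs → at least one input occurs → occurs.
Backup chain down [OR]: Emergency encoder lost=not, Secondary HPA lost=occurs → at least one input occurs → occurs.
Transmit chain unavailable [AND]: Antenna drive trips=occurs, Feed trips=not, Standby upconverter stuck=occurs → not all inputs occur → does not occur.
Tracking loop down [OR]: Backup chain down=occurs, North tracking receiver is inoperative=occurs, Transmit chain unavailable=not → at least one input occurs → occurs.
Modem stage fails [AND]: Tracking loop down=occurs, ACU is inoperative=occurs → all inputs occur → occurs.
Power amp inoperative [AND]: Modem stage fails=occurs, Reserve modem 2 failed=occurs, Redundant waveguide switch 2 degraded=occurs → all inputs occur → occurs.
Satellite uplink lost [AND]: Antenna path down=occurs, Power amp inoperative=occurs → all inputs occur → occurs.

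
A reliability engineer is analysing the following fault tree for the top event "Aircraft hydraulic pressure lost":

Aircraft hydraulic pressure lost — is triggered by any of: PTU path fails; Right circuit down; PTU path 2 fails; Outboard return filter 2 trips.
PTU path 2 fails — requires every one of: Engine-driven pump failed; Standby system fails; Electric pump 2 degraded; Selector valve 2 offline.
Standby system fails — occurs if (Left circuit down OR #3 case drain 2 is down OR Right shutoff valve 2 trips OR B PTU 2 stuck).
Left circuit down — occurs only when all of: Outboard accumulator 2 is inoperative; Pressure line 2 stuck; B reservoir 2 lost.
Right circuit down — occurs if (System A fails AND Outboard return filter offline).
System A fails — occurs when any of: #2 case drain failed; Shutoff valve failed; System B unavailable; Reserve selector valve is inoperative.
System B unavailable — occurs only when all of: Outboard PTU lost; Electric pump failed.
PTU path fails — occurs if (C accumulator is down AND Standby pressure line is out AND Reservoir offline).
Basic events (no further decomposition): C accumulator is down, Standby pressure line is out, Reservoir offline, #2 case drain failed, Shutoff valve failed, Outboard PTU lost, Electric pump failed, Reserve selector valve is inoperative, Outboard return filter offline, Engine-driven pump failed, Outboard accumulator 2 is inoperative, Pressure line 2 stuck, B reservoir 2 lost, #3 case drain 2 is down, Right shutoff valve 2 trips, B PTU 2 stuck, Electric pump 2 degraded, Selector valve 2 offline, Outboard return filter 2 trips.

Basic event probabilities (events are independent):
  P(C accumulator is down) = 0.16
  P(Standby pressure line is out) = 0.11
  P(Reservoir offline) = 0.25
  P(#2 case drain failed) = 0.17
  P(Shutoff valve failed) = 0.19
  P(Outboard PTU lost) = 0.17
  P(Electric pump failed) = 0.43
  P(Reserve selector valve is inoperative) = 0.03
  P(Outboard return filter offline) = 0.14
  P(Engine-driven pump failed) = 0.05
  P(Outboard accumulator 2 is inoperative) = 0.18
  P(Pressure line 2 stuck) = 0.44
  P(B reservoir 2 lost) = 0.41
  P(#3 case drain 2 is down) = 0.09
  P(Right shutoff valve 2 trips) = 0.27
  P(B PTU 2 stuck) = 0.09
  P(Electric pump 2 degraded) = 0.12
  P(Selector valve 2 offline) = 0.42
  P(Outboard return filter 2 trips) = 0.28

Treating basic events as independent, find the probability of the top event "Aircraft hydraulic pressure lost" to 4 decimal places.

0.3236

P(PTU path fails) [AND] = 0.16 × 0.11 × 0.25 = 0.004400
P(System B unavailable) [AND] = 0.17 × 0.43 = 0.073100
P(System A fails) [OR] = 1 − (1−0.17) × (1−0.19) × (1−0.073100) × (1−0.03) = 0.395540
P(Right circuit down) [AND] = 0.395540 × 0.14 = 0.055376
P(Left circuit down) [AND] = 0.18 × 0.44 × 0.41 = 0.032472
P(Standby system fails) [OR] = 1 − (1−0.032472) × (1−0.09) × (1−0.27) × (1−0.09) = 0.415117
P(PTU path 2 fails) [AND] = 0.05 × 0.415117 × 0.12 × 0.42 = 0.001046
P(Aircraft hydraulic pressure lost) [OR] = 1 − (1−0.004400) × (1−0.055376) × (1−0.001046) × (1−0.28) = 0.323572
Rounded to 4 decimal places: P(Aircraft hydraulic pressure lost) ≈ 0.3236.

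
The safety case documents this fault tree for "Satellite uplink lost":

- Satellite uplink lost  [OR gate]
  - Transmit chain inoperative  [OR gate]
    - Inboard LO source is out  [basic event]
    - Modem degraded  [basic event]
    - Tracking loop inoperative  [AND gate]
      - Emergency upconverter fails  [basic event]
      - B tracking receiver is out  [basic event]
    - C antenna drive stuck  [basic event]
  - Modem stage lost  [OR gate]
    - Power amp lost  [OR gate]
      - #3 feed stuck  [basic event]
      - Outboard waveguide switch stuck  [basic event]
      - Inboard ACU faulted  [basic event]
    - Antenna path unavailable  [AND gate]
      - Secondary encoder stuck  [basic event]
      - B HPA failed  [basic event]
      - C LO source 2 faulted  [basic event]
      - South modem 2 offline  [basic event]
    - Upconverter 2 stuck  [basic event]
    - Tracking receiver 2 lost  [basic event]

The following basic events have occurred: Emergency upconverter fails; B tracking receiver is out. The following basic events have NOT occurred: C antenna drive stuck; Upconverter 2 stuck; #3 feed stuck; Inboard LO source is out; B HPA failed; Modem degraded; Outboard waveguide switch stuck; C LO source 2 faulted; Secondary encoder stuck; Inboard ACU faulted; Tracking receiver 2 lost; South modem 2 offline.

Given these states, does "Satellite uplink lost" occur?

Yes

Tracking loop inoperative [AND]: Emergency upconverter fails=occurs, B tracking receiver is out=occurs → all inputs occur → occurs.
Transmit chain inoperative [OR]: Inboard LO source is out=not, Modem degraded=not, Tracking loop inoperative=occurs, C antenna drive stuck=not → at least one input occurs → occurs.
Power amp lost [OR]: #3 feed stuck=not, Outboard waveguide switch stuck=not, Inboard ACU faulted=not → no input occurs → does not occur.
Antenna path unavailable [AND]: Secondary encoder stuck=not, B HPA failed=not, C LO source 2 faulted=not, South modem 2 offline=not → not all inputs occur → does not occur.
Modem stage lost [OR]: Power amp lost=not, Antenna path unavailable=not, Upconverter 2 stuck=not, Tracking receiver 2 lost=not → no input occurs → does not occur.
Satellite uplink lost [OR]: Transmit chain inoperative=occurs, Modem stage lost=not → at least one input occurs → occurs.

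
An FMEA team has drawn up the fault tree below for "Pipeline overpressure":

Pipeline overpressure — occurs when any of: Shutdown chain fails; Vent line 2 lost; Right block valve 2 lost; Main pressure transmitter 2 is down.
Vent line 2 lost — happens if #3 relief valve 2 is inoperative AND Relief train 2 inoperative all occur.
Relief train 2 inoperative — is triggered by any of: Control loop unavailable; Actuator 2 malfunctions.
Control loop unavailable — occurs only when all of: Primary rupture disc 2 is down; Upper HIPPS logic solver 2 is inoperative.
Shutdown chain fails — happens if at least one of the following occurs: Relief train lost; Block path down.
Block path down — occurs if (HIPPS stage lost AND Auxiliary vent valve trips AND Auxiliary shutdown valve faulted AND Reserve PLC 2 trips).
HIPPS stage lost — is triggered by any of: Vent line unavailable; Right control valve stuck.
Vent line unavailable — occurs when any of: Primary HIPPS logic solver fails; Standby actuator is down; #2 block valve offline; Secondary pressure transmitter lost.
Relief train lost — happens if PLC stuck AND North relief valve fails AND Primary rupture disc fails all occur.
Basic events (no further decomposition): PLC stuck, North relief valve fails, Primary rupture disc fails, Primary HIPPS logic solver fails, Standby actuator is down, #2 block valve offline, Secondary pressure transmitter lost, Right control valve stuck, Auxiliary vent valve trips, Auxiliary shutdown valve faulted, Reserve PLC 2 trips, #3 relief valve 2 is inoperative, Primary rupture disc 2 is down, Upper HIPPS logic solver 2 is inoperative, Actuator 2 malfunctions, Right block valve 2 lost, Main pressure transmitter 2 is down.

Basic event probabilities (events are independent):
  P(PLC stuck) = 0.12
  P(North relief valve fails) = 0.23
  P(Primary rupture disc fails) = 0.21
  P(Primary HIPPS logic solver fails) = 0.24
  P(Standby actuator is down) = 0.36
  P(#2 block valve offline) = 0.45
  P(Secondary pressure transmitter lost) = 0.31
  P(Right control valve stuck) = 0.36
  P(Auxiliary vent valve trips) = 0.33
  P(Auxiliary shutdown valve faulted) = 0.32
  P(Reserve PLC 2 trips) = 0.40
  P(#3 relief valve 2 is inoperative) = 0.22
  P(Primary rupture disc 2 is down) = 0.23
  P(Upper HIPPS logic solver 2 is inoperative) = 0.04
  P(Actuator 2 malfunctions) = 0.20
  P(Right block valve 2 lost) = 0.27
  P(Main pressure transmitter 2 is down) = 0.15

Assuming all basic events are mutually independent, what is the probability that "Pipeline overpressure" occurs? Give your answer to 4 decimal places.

P(Relief train lost) [AND] = 0.12 × 0.23 × 0.21 = 0.005796
P(Vent line unavailable) [OR] = 1 − (1−0.24) × (1−0.36) × (1−0.45) × (1−0.31) = 0.815411
P(HIPPS stage lost) [OR] = 1 − (1−0.815411) × (1−0.36) = 0.881863
P(Block path down) [AND] = 0.881863 × 0.33 × 0.32 × 0.40 = 0.037250
P(Shutdown chain fails) [OR] = 1 − (1−0.005796) × (1−0.037250) = 0.042830
P(Control loop unavailable) [AND] = 0.23 × 0.04 = 0.009200
P(Relief train 2 inoperative) [OR] = 1 − (1−0.009200) × (1−0.20) = 0.207360
P(Vent line 2 lost) [AND] = 0.22 × 0.207360 = 0.045619
P(Pipeline overpressure) [OR] = 1 − (1−0.042830) × (1−0.045619) × (1−0.27) × (1−0.15) = 0.433170
Rounded to 4 decimal places: P(Pipeline overpressure) ≈ 0.4332.

0.4332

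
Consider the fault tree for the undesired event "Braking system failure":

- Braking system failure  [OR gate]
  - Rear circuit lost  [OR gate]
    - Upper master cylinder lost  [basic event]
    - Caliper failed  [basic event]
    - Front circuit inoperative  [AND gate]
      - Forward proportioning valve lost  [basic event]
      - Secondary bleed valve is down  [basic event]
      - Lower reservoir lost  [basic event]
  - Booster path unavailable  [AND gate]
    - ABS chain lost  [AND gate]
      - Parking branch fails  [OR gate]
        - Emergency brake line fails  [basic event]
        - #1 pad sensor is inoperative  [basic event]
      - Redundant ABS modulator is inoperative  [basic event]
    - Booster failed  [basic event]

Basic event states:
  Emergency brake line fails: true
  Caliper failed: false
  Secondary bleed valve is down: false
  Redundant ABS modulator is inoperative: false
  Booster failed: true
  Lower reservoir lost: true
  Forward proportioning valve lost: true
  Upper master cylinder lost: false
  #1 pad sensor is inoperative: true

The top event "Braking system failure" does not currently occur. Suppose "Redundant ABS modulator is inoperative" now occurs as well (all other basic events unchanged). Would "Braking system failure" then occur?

Counterfactual: set "Redundant ABS modulator is inoperative" to occurred.
Front circuit inoperative [AND]: Forward proportioning valve lost=occurs, Secondary bleed valve is down=not, Lower reservoir lost=occurs → not all inputs occur → does not occur.
Rear circuit lost [OR]: Upper master cylinder lost=not, Caliper failed=not, Front circuit inoperative=not → no input occurs → does not occur.
Parking branch fails [OR]: Emergency brake line fails=occurs, #1 pad sensor is inoperative=occurs → at least one input occurs → occurs.
ABS chain lost [AND]: Parking branch fails=occurs, Redundant ABS modulator is inoperative=occurs → all inputs occur → occurs.
Booster path unavailable [AND]: ABS chain lost=occurs, Booster failed=occurs → all inputs occur → occurs.
Braking system failure [OR]: Rear circuit lost=not, Booster path unavailable=occurs → at least one input occurs → occurs.

Yes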